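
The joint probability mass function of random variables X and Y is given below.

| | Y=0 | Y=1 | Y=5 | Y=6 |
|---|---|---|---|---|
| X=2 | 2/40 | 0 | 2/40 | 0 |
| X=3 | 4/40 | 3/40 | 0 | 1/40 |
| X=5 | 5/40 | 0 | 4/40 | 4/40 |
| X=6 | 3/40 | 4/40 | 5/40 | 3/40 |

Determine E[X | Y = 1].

33/7

P(Y = 1) = 7/40.
Σ X·P over the event = 3·(3/40) + 6·(4/40) = 33/40.
E[X | Y = 1] = (33/40) / (7/40) = 33/7.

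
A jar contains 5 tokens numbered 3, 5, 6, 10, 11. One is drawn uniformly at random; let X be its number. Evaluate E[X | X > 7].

21/2

P(X > 7) = 2/5.
Σ over the event: 10·1/5 + 11·1/5 = 21/5.
E[X | X > 7] = (21/5) / (2/5) = 21/2.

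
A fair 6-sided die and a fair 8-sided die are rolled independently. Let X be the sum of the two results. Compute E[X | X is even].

8

P(X is even) = 1/2.
Σ over the event: 2·1/48 + 4·1/16 + 6·5/48 + 8·1/8 + 10·5/48 + 12·1/16 + 14·1/48 = 4.
E[X | X is even] = (4) / (1/2) = 8.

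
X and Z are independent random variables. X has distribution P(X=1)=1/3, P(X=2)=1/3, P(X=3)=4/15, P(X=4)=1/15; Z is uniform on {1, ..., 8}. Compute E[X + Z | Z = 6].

121/15

P(Z = 6) = 1/8.
Summing (X+Z)·P(x,y) over outcomes with Z = 6 gives 121/120.
E[X + Z | Z = 6] = (121/120) / (1/8) = 121/15.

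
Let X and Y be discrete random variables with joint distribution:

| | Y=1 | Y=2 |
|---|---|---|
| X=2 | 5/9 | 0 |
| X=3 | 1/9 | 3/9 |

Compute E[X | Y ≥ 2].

P(Y ≥ 2) = 1/3.
Summing X·P(X=x,Y=y) over the conditioning event gives 1.
E[X | Y ≥ 2] = (1) / (1/3) = 3.

3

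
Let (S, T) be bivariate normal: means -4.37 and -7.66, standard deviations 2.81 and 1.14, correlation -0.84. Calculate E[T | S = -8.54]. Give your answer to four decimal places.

-6.2389

E[T | S=x] = μ_T + ρ(σ_T/σ_S)(x − μ_S) for jointly normal variables.
E[T | S=-8.54] = -7.66 + (-0.84)·(1.14/2.81)·(-8.54 − (-4.37)) = -7.66 + (-0.34078)·(-4.17) = -6.2389.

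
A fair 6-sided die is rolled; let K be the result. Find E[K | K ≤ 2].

3/2

Given K ≤ 2, K is equally likely to be any of {1, 2}.
E[K | K ≤ 2] = (1 + 2) / 2 = 3/2.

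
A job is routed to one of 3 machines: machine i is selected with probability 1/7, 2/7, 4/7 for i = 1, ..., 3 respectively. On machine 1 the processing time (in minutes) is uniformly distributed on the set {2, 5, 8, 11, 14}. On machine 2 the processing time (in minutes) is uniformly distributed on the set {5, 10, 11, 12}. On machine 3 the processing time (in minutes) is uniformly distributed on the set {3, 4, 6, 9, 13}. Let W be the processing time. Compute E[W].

55/7

E[W | machine 1] = (2+5+8+11+14)/5 = 8.
E[W | machine 2] = (5+10+11+12)/4 = 19/2.
E[W | machine 3] = (3+4+6+9+13)/5 = 7.
By the law of total expectation,
E[W] = (1/7)·(8) + (2/7)·(19/2) + (4/7)·(7) = 55/7.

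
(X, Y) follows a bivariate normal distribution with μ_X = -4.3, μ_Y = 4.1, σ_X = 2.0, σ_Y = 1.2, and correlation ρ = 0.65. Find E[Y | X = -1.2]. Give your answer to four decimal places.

5.3090

The regression of Y on X has slope ρ·σ_Y/σ_X and passes through (μ_X, μ_Y).
E[Y | X=-1.2] = 4.1 + (0.65)·(1.2/2.0)·(-1.2 − (-4.3)) = 4.1 + (0.39)·(3.1) = 5.3090.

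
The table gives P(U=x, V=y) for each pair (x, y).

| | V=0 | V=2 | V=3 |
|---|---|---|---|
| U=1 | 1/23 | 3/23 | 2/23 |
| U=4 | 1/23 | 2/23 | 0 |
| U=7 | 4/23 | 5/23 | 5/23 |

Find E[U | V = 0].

P(V = 0) = 6/23.
Σ U·P over the event = 1·(1/23) + 4·(1/23) + 7·(4/23) = 33/23.
E[U | V = 0] = (33/23) / (6/23) = 11/2.

11/2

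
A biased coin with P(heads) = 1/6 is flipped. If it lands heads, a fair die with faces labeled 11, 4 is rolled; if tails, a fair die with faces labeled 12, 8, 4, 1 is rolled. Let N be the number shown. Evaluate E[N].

E[N | heads] = (11+4)/2 = 15/2.
E[N | tails] = (12+8+4+1)/4 = 25/4.
E[N] = (1/6)·(15/2) + (5/6)·(25/4) = 155/24.

155/24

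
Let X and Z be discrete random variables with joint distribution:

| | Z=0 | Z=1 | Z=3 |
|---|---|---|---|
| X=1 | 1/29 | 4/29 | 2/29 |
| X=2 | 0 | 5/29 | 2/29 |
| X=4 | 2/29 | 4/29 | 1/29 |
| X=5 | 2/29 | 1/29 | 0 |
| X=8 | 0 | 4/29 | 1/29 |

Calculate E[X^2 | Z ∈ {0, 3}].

P(Z ∈ {0, 3}) = 11/29.
Σ X^2·P over the event = 1·(1/29) + 1·(2/29) + 4·(2/29) + 16·(2/29) + 16·(1/29) + 25·(2/29) + 64·(1/29) = 173/29.
E[X^2 | Z ∈ {0, 3}] = (173/29) / (11/29) = 173/11.

173/11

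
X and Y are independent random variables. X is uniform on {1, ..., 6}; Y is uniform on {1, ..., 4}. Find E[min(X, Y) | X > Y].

P(X > Y) = 7/12.
Summing min(X,Y)·P(x,y) over outcomes with X > Y gives 5/4.
E[min(X, Y) | X > Y] = (5/4) / (7/12) = 15/7.

15/7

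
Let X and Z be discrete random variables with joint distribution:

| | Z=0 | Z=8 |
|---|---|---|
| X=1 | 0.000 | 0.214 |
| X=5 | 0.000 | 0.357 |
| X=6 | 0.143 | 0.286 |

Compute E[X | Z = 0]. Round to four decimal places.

6.0000

P(Z = 0) = 0.143.
Σ X·P over the event = 6·(0.143) = 0.858.
E[X | Z = 0] = (0.858) / (0.143) = 6.0000.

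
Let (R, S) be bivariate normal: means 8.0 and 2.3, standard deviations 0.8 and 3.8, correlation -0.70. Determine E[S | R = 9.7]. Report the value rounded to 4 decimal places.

E[S | R=x] = μ_S + ρ(σ_S/σ_R)(x − μ_R) for jointly normal variables.
E[S | R=9.7] = 2.3 + (-0.70)·(3.8/0.8)·(9.7 − (8.0)) = 2.3 + (-3.325)·(1.7) = -3.3525.

-3.3525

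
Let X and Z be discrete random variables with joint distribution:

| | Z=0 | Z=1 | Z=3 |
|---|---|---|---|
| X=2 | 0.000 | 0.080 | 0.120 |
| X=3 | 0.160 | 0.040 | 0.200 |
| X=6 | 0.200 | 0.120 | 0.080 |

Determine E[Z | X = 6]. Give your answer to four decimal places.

0.9000

P(X = 6) = 0.400.
Σ Z·P over the event = 0·(0.200) + 1·(0.120) + 3·(0.080) = 0.360.
E[Z | X = 6] = (0.360) / (0.400) = 0.9000.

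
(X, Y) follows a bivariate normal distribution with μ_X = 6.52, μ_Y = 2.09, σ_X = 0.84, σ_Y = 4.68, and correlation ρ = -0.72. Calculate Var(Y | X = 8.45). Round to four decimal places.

10.5482

The conditional variance in a bivariate normal is σ_Y²(1 − ρ²), independent of x.
Var(Y | X=8.45) = (4.68)²·(1 − (-0.72)²) = 21.9024·0.4816 = 10.5482.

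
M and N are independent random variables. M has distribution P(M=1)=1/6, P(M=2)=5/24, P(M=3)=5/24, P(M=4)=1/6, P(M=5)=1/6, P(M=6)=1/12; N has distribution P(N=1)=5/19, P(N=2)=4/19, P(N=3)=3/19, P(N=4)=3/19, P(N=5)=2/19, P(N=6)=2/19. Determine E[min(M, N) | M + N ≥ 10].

90/19

P(M + N ≥ 10) = 1/12.
Summing min(M,N)·P(x,y) over outcomes with M + N ≥ 10 gives 15/38.
E[min(M, N) | M + N ≥ 10] = (15/38) / (1/12) = 90/19.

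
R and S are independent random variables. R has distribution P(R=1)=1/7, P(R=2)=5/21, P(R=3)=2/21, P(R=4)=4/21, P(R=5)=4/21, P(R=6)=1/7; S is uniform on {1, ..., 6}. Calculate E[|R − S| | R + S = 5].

2

P(R + S = 5) = 1/9.
Summing |R−S|·P(x,y) over outcomes with R + S = 5 gives 2/9.
E[|R − S| | R + S = 5] = (2/9) / (1/9) = 2.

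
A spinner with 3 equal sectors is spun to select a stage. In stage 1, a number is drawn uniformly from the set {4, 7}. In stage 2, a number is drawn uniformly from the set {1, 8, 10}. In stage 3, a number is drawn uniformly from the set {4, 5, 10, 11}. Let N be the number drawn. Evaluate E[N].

E[N | stage 1] = (4+7)/2 = 11/2.
E[N | stage 2] = (1+8+10)/3 = 19/3.
E[N | stage 3] = (4+5+10+11)/4 = 15/2.
By the law of total expectation,
E[N] = (1/3)·(11/2) + (1/3)·(19/3) + (1/3)·(15/2) = 58/9.

58/9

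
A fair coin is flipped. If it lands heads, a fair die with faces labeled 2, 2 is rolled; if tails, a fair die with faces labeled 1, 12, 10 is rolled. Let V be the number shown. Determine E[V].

E[V | heads] = (2+2)/2 = 2.
E[V | tails] = (1+12+10)/3 = 23/3.
E[V] = (1/2)·(2) + (1/2)·(23/3) = 29/6.

29/6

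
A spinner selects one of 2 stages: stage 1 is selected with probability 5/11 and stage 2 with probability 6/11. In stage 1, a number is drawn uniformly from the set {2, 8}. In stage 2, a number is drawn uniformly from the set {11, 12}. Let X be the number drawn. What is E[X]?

E[X | stage 1] = (2+8)/2 = 5.
E[X | stage 2] = (11+12)/2 = 23/2.
By the law of total expectation,
E[X] = (5/11)·(5) + (6/11)·(23/2) = 94/11.

94/11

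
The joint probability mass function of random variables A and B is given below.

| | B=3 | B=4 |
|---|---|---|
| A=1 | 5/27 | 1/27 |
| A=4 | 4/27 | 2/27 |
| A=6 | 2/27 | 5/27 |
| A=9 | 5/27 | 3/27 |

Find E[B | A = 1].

P(A = 1) = 2/9.
Σ B·P over the event = 3·(5/27) + 4·(1/27) = 19/27.
E[B | A = 1] = (19/27) / (2/9) = 19/6.

19/6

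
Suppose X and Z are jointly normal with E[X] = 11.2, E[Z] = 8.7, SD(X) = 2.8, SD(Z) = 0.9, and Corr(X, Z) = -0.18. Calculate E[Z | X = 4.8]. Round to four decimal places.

9.0703

E[Z | X=x] = μ_Z + ρ(σ_Z/σ_X)(x − μ_X) for jointly normal variables.
E[Z | X=4.8] = 8.7 + (-0.18)·(0.9/2.8)·(4.8 − (11.2)) = 8.7 + (-0.057857)·(-6.4) = 9.0703.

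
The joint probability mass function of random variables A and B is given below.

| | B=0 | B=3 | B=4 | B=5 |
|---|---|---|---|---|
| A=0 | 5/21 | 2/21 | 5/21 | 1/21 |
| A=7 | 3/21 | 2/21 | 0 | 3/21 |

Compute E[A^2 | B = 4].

0

P(B = 4) = 5/21.
Σ A^2·P over the event = 0·(5/21) = 0.
E[A^2 | B = 4] = (0) / (5/21) = 0.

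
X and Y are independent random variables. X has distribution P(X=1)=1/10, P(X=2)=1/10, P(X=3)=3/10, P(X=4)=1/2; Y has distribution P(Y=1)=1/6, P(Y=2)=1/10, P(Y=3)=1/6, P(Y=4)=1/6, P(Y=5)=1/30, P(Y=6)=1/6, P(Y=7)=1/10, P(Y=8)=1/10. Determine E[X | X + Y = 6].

29/9

P(X + Y = 6) = 3/25.
Summing X·P(x,y) over outcomes with X + Y = 6 gives 29/75.
E[X | X + Y = 6] = (29/75) / (3/25) = 29/9.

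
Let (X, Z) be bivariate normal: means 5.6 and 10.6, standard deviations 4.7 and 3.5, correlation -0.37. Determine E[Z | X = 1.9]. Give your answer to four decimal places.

11.6195

E[Z | X=x] = μ_Z + ρ(σ_Z/σ_X)(x − μ_X) for jointly normal variables.
E[Z | X=1.9] = 10.6 + (-0.37)·(3.5/4.7)·(1.9 − (5.6)) = 10.6 + (-0.27553)·(-3.7) = 11.6195.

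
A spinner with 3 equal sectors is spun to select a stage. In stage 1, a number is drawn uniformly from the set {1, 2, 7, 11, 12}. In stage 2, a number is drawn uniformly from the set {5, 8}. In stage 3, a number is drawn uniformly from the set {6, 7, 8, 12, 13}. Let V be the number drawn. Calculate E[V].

223/30

E[V | stage 1] = (1+2+7+11+12)/5 = 33/5.
E[V | stage 2] = (5+8)/2 = 13/2.
E[V | stage 3] = (6+7+8+12+13)/5 = 46/5.
E[V] = (1/3)·(33/5) + (1/3)·(13/2) + (1/3)·(46/5) = 223/30.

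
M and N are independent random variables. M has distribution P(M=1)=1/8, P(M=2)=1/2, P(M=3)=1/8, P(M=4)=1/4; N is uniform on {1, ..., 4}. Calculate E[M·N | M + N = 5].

21/4

P(M + N = 5) = 1/4.
Summing MN·P(x,y) over outcomes with M + N = 5 gives 21/16.
E[M·N | M + N = 5] = (21/16) / (1/4) = 21/4.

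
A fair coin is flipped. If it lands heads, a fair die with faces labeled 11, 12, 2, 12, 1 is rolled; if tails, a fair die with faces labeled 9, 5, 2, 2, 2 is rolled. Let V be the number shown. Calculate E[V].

E[V | heads] = (11+12+2+12+1)/5 = 38/5.
E[V | tails] = (9+5+2+2+2)/5 = 4.
E[V] = (1/2)·(38/5) + (1/2)·(4) = 29/5.

29/5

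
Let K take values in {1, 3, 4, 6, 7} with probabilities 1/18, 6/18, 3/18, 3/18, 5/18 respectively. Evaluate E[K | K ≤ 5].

P(K ≤ 5) = 5/9.
Σ over the event: 1·1/18 + 3·1/3 + 4·1/6 = 31/18.
E[K | K ≤ 5] = (31/18) / (5/9) = 31/10.

31/10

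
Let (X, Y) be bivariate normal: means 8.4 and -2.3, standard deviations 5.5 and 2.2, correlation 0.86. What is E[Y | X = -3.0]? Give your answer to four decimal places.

E[Y | X=x] = μ_Y + ρ(σ_Y/σ_X)(x − μ_X) for jointly normal variables.
E[Y | X=-3.0] = -2.3 + (0.86)·(2.2/5.5)·(-3.0 − (8.4)) = -2.3 + (0.344)·(-11.4) = -6.2216.

-6.2216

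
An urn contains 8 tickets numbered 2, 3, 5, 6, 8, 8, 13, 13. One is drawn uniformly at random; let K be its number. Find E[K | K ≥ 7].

21/2

P(K ≥ 7) = 1/2.
Σ over the event: 8·1/4 + 13·1/4 = 21/4.
E[K | K ≥ 7] = (21/4) / (1/2) = 21/2.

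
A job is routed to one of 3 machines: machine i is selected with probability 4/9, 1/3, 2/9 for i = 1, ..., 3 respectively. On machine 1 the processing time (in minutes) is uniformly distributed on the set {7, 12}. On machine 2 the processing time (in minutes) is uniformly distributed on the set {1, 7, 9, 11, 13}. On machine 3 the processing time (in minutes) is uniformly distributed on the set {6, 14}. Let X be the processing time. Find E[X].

413/45

E[X | machine 1] = (7+12)/2 = 19/2.
E[X | machine 2] = (1+7+9+11+13)/5 = 41/5.
E[X | machine 3] = (6+14)/2 = 10.
E[X] = (4/9)·(19/2) + (1/3)·(41/5) + (2/9)·(10) = 413/45.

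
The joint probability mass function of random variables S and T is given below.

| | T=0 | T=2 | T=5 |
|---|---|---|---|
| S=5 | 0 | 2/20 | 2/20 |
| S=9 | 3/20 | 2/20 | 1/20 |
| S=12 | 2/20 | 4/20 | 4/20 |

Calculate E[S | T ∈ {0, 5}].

P(T ∈ {0, 5}) = 3/5.
Σ S·P over the event = 5·(2/20) + 9·(3/20) + 9·(1/20) + 12·(2/20) + 12·(4/20) = 59/10.
E[S | T ∈ {0, 5}] = (59/10) / (3/5) = 59/6.

59/6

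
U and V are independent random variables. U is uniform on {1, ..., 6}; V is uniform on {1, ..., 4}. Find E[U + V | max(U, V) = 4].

44/7

Outcomes with max(U, V) = 4: (1,4), (2,4), (3,4), (4,1), (4,2), (4,3), (4,4), each with probability 1/24.
E[U + V | max(U, V) = 4] = (5 + 6 + 7 + 5 + 6 + 7 + 8) / 7 = 44/7.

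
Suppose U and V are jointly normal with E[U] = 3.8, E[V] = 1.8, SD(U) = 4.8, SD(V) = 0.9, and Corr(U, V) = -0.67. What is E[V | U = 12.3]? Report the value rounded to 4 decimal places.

0.7322

For a bivariate normal, E[V | U=x] = μ_V + ρ·(σ_V/σ_U)·(x − μ_U).
E[V | U=12.3] = 1.8 + (-0.67)·(0.9/4.8)·(12.3 − (3.8)) = 1.8 + (-0.12562)·(8.5) = 0.7322.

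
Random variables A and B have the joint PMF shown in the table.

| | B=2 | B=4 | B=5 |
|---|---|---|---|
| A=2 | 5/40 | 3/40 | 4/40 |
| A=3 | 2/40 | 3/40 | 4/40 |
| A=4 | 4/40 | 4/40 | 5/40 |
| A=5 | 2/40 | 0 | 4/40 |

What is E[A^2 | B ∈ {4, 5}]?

P(B ∈ {4, 5}) = 27/40.
Summing A^2·P(A=x,B=y) over the conditioning event gives 67/8.
E[A^2 | B ∈ {4, 5}] = (67/8) / (27/40) = 335/27.

335/27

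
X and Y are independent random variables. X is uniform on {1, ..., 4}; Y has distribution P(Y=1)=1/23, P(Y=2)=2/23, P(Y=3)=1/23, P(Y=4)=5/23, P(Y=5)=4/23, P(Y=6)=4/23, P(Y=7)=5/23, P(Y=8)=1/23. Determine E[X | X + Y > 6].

P(X + Y > 6) = 63/92.
Summing X·P(x,y) over outcomes with X + Y > 6 gives 175/92.
E[X | X + Y > 6] = (175/92) / (63/92) = 25/9.

25/9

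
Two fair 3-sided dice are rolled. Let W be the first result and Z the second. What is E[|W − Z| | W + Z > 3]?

1

P(W + Z > 3) = 2/3.
Summing |W−Z|·P(x,y) over outcomes with W + Z > 3 gives 2/3.
E[|W − Z| | W + Z > 3] = (2/3) / (2/3) = 1.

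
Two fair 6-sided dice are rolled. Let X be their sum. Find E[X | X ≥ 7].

26/3

P(X ≥ 7) = 7/12.
Σ over the event: 7·1/6 + 8·5/36 + 9·1/9 + 10·1/12 + 11·1/18 + 12·1/36 = 91/18.
E[X | X ≥ 7] = (91/18) / (7/12) = 26/3.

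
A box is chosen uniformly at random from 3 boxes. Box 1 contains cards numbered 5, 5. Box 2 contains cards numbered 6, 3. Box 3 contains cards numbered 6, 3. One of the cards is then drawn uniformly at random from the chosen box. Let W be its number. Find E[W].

E[W | box 1] = (5+5)/2 = 5.
E[W | box 2] = (6+3)/2 = 9/2.
E[W | box 3] = (6+3)/2 = 9/2.
E[W] = (1/3)·(5) + (1/3)·(9/2) + (1/3)·(9/2) = 14/3.

14/3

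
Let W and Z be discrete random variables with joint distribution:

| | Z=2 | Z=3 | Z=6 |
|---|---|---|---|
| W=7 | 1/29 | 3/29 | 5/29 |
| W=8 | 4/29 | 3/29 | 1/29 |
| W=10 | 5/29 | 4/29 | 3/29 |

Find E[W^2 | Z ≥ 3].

P(Z ≥ 3) = 19/29.
Σ W^2·P over the event = 49·(3/29) + 49·(5/29) + 64·(3/29) + 64·(1/29) + 100·(4/29) + 100·(3/29) = 1348/29.
E[W^2 | Z ≥ 3] = (1348/29) / (19/29) = 1348/19.

1348/19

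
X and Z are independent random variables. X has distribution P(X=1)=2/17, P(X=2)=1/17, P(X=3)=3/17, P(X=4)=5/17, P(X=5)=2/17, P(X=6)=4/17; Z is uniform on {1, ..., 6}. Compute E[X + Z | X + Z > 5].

P(X + Z > 5) = 40/51.
Summing (X+Z)·P(x,y) over outcomes with X + Z > 5 gives 667/102.
E[X + Z | X + Z > 5] = (667/102) / (40/51) = 667/80.

667/80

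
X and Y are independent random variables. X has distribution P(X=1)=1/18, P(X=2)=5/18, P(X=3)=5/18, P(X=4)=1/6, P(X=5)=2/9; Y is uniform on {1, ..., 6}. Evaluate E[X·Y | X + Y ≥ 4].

1205/101

P(X + Y ≥ 4) = 101/108.
Summing XY·P(x,y) over outcomes with X + Y ≥ 4 gives 1205/108.
E[X·Y | X + Y ≥ 4] = (1205/108) / (101/108) = 1205/101.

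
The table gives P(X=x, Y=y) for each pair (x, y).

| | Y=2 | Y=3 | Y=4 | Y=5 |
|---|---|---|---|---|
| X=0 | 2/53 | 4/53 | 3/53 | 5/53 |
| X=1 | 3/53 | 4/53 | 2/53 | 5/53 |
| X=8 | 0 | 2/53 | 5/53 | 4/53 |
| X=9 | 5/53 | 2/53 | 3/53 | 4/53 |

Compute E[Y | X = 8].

46/11

P(X = 8) = 11/53.
Summing Y·P(X=x,Y=y) over the conditioning event gives 46/53.
E[Y | X = 8] = (46/53) / (11/53) = 46/11.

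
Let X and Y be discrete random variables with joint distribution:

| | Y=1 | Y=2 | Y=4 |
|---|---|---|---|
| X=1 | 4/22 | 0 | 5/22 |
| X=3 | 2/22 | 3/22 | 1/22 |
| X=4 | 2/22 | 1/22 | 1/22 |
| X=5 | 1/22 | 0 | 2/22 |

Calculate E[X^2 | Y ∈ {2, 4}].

P(Y ∈ {2, 4}) = 13/22.
Σ X^2·P over the event = 1·(5/22) + 9·(3/22) + 9·(1/22) + 16·(1/22) + 16·(1/22) + 25·(2/22) = 123/22.
E[X^2 | Y ∈ {2, 4}] = (123/22) / (13/22) = 123/13.

123/13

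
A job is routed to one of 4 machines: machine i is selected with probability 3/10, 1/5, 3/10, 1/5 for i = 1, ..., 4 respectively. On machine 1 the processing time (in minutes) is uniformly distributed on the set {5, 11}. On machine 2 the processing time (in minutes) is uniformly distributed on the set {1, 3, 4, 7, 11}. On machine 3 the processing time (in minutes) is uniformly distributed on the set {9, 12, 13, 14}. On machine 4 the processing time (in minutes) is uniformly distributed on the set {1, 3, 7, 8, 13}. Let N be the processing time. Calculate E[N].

208/25

E[N | machine 1] = (5+11)/2 = 8.
E[N | machine 2] = (1+3+4+7+11)/5 = 26/5.
E[N | machine 3] = (9+12+13+14)/4 = 12.
E[N | machine 4] = (1+3+7+8+13)/5 = 32/5.
By the law of total expectation,
E[N] = (3/10)·(8) + (1/5)·(26/5) + (3/10)·(12) + (1/5)·(32/5) = 208/25.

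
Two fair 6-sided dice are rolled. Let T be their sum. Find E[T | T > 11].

P(T > 11) = 1/36.
Σ over the event: 12·1/36 = 1/3.
E[T | T > 11] = (1/3) / (1/36) = 12.

12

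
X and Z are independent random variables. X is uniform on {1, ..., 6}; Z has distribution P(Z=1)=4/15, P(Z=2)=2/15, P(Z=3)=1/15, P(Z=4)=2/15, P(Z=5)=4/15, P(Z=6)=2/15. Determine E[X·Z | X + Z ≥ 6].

P(X + Z ≥ 6) = 32/45.
Summing XZ·P(x,y) over outcomes with X + Z ≥ 6 gives 11.
E[X·Z | X + Z ≥ 6] = (11) / (32/45) = 495/32.

495/32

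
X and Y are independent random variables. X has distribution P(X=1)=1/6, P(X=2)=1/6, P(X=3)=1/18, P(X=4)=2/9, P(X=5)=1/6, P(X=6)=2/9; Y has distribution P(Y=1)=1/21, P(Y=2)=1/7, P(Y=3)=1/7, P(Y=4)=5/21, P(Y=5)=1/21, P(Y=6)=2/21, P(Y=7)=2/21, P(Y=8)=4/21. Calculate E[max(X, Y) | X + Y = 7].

188/39

P(X + Y = 7) = 13/126.
Summing max(X,Y)·P(x,y) over outcomes with X + Y = 7 gives 94/189.
E[max(X, Y) | X + Y = 7] = (94/189) / (13/126) = 188/39.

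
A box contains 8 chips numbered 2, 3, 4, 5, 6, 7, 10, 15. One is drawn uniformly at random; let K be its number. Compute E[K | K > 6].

32/3

P(K > 6) = 3/8.
Σ over the event: 7·1/8 + 10·1/8 + 15·1/8 = 4.
E[K | K > 6] = (4) / (3/8) = 32/3.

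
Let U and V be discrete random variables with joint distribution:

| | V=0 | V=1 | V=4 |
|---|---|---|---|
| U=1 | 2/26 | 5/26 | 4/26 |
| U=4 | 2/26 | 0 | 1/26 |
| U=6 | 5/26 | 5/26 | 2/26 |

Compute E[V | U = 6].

13/12

P(U = 6) = 6/13.
Summing V·P(U=x,V=y) over the conditioning event gives 1/2.
E[V | U = 6] = (1/2) / (6/13) = 13/12.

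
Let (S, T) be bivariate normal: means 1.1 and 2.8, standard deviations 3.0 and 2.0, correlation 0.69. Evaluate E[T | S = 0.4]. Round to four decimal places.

The regression of T on S has slope ρ·σ_T/σ_S and passes through (μ_S, μ_T).
E[T | S=0.4] = 2.8 + (0.69)·(2.0/3.0)·(0.4 − (1.1)) = 2.8 + (0.46)·(-0.7) = 2.4780.

2.4780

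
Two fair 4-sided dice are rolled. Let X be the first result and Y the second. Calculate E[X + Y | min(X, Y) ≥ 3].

Outcomes with min(X, Y) ≥ 3: (3,3), (3,4), (4,3), (4,4), each with probability 1/16.
E[X + Y | min(X, Y) ≥ 3] = (6 + 7 + 7 + 8) / 4 = 7.

7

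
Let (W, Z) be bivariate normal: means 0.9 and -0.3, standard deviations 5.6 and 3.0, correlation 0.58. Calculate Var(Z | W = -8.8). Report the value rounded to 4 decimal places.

5.9724

Var(Z | W=x) = (1 − ρ²)·σ_Z².
Var(Z | W=-8.8) = (3.0)²·(1 − (0.58)²) = 9·0.6636 = 5.9724.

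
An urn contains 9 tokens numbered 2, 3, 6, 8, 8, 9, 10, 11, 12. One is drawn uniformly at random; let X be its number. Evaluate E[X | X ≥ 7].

P(X ≥ 7) = 2/3.
Σ over the event: 8·2/9 + 9·1/9 + 10·1/9 + 11·1/9 + 12·1/9 = 58/9.
E[X | X ≥ 7] = (58/9) / (2/3) = 29/3.

29/3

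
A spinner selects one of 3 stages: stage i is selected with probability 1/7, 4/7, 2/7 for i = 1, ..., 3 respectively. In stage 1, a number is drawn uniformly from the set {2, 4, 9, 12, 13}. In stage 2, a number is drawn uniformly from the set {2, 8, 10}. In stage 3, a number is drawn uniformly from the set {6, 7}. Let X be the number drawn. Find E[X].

E[X | stage 1] = (2+4+9+12+13)/5 = 8.
E[X | stage 2] = (2+8+10)/3 = 20/3.
E[X | stage 3] = (6+7)/2 = 13/2.
By the law of total expectation,
E[X] = (1/7)·(8) + (4/7)·(20/3) + (2/7)·(13/2) = 143/21.

143/21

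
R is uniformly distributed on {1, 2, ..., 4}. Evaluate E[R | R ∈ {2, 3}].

P(R ∈ {2, 3}) = 1/2.
Σ over the event: 2·1/4 + 3·1/4 = 5/4.
E[R | R ∈ {2, 3}] = (5/4) / (1/2) = 5/2.

5/2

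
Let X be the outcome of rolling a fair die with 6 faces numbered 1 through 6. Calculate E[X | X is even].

Given X is even, X is equally likely to be any of {2, 4, 6}.
E[X | X is even] = (2 + 4 + 6) / 3 = 4.

4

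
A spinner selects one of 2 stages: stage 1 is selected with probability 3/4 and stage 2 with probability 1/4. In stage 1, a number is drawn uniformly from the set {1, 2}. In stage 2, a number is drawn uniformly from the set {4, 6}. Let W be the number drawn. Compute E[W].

19/8

E[W | stage 1] = (1+2)/2 = 3/2.
E[W | stage 2] = (4+6)/2 = 5.
E[W] = (3/4)·(3/2) + (1/4)·(5) = 19/8.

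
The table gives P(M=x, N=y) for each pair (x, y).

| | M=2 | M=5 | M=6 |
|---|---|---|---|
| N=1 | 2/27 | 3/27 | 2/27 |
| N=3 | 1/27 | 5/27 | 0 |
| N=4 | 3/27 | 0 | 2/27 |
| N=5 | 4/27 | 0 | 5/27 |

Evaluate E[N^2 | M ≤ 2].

159/10

P(M ≤ 2) = 10/27.
Σ N^2·P over the event = 1·(2/27) + 9·(1/27) + 16·(3/27) + 25·(4/27) = 53/9.
E[N^2 | M ≤ 2] = (53/9) / (10/27) = 159/10.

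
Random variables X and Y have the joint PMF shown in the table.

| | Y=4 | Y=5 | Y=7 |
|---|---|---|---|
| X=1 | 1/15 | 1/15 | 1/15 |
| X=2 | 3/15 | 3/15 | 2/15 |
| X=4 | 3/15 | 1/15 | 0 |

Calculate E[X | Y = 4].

P(Y = 4) = 7/15.
Σ X·P over the event = 1·(1/15) + 2·(3/15) + 4·(3/15) = 19/15.
E[X | Y = 4] = (19/15) / (7/15) = 19/7.

19/7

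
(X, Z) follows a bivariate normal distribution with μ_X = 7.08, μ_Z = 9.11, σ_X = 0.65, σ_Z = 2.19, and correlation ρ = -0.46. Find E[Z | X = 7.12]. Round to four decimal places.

9.0480

E[Z | X=x] = μ_Z + ρ(σ_Z/σ_X)(x − μ_X) for jointly normal variables.
E[Z | X=7.12] = 9.11 + (-0.46)·(2.19/0.65)·(7.12 − (7.08)) = 9.11 + (-1.5498)·(0.04) = 9.0480.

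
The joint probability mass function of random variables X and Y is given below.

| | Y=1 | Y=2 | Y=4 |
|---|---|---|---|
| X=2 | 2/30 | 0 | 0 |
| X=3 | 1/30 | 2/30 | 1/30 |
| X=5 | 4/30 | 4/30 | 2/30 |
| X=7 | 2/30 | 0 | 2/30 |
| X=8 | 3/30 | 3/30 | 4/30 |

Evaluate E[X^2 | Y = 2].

P(Y = 2) = 3/10.
Σ X^2·P over the event = 9·(2/30) + 25·(4/30) + 64·(3/30) = 31/3.
E[X^2 | Y = 2] = (31/3) / (3/10) = 310/9.

310/9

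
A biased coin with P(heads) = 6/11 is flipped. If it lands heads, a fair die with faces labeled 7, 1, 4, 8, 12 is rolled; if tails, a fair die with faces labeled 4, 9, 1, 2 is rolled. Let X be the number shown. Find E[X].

292/55

E[X | heads] = (7+1+4+8+12)/5 = 32/5.
E[X | tails] = (4+9+1+2)/4 = 4.
By the law of total expectation,
E[X] = (6/11)·(32/5) + (5/11)·(4) = 292/55.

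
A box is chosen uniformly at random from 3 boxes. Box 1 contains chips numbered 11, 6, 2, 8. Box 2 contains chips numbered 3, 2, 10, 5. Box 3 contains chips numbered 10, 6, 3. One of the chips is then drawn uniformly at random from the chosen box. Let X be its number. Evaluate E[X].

E[X | box 1] = (11+6+2+8)/4 = 27/4.
E[X | box 2] = (3+2+10+5)/4 = 5.
E[X | box 3] = (10+6+3)/3 = 19/3.
By the law of total expectation,
E[X] = (1/3)·(27/4) + (1/3)·(5) + (1/3)·(19/3) = 217/36.

217/36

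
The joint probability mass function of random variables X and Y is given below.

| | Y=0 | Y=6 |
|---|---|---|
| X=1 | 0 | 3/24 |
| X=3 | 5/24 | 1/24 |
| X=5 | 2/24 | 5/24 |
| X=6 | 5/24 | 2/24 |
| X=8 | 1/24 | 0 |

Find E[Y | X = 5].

30/7

P(X = 5) = 7/24.
Σ Y·P over the event = 0·(2/24) + 6·(5/24) = 5/4.
E[Y | X = 5] = (5/4) / (7/24) = 30/7.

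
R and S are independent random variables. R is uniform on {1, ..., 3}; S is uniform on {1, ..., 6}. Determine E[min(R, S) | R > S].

Outcomes with R > S: (2,1), (3,1), (3,2), each with probability 1/18.
E[min(R, S) | R > S] = (1 + 1 + 2) / 3 = 4/3.

4/3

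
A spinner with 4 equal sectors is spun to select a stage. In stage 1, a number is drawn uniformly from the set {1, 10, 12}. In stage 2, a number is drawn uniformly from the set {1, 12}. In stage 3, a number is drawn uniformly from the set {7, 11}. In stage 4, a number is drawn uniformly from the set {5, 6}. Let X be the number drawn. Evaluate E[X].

43/6

E[X | stage 1] = (1+10+12)/3 = 23/3.
E[X | stage 2] = (1+12)/2 = 13/2.
E[X | stage 3] = (7+11)/2 = 9.
E[X | stage 4] = (5+6)/2 = 11/2.
E[X] = (1/4)·(23/3) + (1/4)·(13/2) + (1/4)·(9) + (1/4)·(11/2) = 43/6.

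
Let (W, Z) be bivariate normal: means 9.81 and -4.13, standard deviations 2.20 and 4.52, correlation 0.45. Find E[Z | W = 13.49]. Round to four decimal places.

-0.7277

The regression of Z on W has slope ρ·σ_Z/σ_W and passes through (μ_W, μ_Z).
E[Z | W=13.49] = -4.13 + (0.45)·(4.52/2.20)·(13.49 − (9.81)) = -4.13 + (0.92455)·(3.68) = -0.7277.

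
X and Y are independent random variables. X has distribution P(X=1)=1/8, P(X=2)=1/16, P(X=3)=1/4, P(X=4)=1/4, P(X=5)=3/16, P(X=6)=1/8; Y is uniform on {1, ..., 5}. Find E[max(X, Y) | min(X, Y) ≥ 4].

P(min(X, Y) ≥ 4) = 9/40.
Summing max(X,Y)·P(x,y) over outcomes with min(X, Y) ≥ 4 gives 9/8.
E[max(X, Y) | min(X, Y) ≥ 4] = (9/8) / (9/40) = 5.

5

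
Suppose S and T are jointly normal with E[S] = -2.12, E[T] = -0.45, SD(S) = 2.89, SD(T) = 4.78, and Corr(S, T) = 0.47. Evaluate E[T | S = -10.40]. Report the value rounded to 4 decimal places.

-6.8866

The regression of T on S has slope ρ·σ_T/σ_S and passes through (μ_S, μ_T).
E[T | S=-10.40] = -0.45 + (0.47)·(4.78/2.89)·(-10.40 − (-2.12)) = -0.45 + (0.77737)·(-8.28) = -6.8866.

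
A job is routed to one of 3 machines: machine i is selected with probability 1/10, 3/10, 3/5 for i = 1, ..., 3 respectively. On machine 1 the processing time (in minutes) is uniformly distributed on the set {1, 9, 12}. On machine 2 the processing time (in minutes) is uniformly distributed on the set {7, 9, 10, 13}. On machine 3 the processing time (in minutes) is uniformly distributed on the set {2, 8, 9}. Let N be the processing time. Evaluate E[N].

E[N | machine 1] = (1+9+12)/3 = 22/3.
E[N | machine 2] = (7+9+10+13)/4 = 39/4.
E[N | machine 3] = (2+8+9)/3 = 19/3.
By the law of total expectation,
E[N] = (1/10)·(22/3) + (3/10)·(39/4) + (3/5)·(19/3) = 179/24.

179/24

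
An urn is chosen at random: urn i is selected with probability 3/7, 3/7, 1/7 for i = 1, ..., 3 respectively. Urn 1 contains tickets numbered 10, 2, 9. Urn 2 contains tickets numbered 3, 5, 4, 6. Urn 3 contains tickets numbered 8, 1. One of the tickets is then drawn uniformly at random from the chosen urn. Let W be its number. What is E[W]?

39/7

E[W | urn 1] = (10+2+9)/3 = 7.
E[W | urn 2] = (3+5+4+6)/4 = 9/2.
E[W | urn 3] = (8+1)/2 = 9/2.
E[W] = (3/7)·(7) + (3/7)·(9/2) + (1/7)·(9/2) = 39/7.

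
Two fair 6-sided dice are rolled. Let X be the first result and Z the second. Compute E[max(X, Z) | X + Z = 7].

5

Outcomes with X + Z = 7: (1,6), (2,5), (3,4), (4,3), (5,2), (6,1), each with probability 1/36.
E[max(X, Z) | X + Z = 7] = (6 + 5 + 4 + 4 + 5 + 6) / 6 = 5.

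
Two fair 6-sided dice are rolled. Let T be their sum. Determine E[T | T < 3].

2

P(T < 3) = 1/36.
Σ over the event: 2·1/36 = 1/18.
E[T | T < 3] = (1/18) / (1/36) = 2.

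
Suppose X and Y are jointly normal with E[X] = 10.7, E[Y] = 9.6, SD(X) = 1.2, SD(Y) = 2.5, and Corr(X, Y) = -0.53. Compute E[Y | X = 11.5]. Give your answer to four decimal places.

8.7167

The regression of Y on X has slope ρ·σ_Y/σ_X and passes through (μ_X, μ_Y).
E[Y | X=11.5] = 9.6 + (-0.53)·(2.5/1.2)·(11.5 − (10.7)) = 9.6 + (-1.10417)·(0.8) = 8.7167.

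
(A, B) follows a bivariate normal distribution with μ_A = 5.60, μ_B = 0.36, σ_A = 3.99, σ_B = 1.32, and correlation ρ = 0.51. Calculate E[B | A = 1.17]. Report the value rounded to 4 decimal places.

-0.3874

For a bivariate normal, E[B | A=x] = μ_B + ρ·(σ_B/σ_A)·(x − μ_A).
E[B | A=1.17] = 0.36 + (0.51)·(1.32/3.99)·(1.17 − (5.60)) = 0.36 + (0.16872)·(-4.43) = -0.3874.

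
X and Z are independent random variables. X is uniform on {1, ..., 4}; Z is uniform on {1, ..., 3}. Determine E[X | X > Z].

10/3

Outcomes with X > Z: (2,1), (3,1), (3,2), (4,1), (4,2), (4,3), each with probability 1/12.
E[X | X > Z] = (2 + 3 + 3 + 4 + 4 + 4) / 6 = 10/3.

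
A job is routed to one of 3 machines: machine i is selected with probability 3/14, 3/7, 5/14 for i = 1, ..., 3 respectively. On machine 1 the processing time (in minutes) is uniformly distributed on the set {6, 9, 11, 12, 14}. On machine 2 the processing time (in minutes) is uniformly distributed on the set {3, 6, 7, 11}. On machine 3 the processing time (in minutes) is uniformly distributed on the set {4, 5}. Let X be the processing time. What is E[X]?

E[X | machine 1] = (6+9+11+12+14)/5 = 52/5.
E[X | machine 2] = (3+6+7+11)/4 = 27/4.
E[X | machine 3] = (4+5)/2 = 9/2.
E[X] = (3/14)·(52/5) + (3/7)·(27/4) + (5/14)·(9/2) = 471/70.

471/70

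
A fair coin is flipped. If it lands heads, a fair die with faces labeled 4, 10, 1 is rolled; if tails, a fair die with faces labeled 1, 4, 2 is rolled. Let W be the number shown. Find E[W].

E[W | heads] = (4+10+1)/3 = 5.
E[W | tails] = (1+4+2)/3 = 7/3.
By the law of total expectation,
E[W] = (1/2)·(5) + (1/2)·(7/3) = 11/3.

11/3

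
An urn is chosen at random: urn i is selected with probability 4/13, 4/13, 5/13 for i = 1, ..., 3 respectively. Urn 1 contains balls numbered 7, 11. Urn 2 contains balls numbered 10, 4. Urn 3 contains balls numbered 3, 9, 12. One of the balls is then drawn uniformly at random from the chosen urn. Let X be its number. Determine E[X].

E[X | urn 1] = (7+11)/2 = 9.
E[X | urn 2] = (10+4)/2 = 7.
E[X | urn 3] = (3+9+12)/3 = 8.
By the law of total expectation,
E[X] = (4/13)·(9) + (4/13)·(7) + (5/13)·(8) = 8.

8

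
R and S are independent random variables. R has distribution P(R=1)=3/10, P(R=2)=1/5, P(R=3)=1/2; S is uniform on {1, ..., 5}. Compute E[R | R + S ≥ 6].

28/11

P(R + S ≥ 6) = 11/25.
Summing R·P(x,y) over outcomes with R + S ≥ 6 gives 28/25.
E[R | R + S ≥ 6] = (28/25) / (11/25) = 28/11.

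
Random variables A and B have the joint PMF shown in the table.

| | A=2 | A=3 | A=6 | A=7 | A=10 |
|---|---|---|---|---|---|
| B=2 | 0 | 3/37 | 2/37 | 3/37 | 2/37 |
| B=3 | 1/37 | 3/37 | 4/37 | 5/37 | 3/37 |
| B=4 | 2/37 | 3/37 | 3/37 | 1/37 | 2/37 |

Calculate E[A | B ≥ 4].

P(B ≥ 4) = 11/37.
Σ A·P over the event = 2·(2/37) + 3·(3/37) + 6·(3/37) + 7·(1/37) + 10·(2/37) = 58/37.
E[A | B ≥ 4] = (58/37) / (11/37) = 58/11.

58/11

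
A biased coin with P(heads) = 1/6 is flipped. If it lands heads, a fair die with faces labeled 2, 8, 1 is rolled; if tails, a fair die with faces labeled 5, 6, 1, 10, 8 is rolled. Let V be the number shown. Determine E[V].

E[V | heads] = (2+8+1)/3 = 11/3.
E[V | tails] = (5+6+1+10+8)/5 = 6.
By the law of total expectation,
E[V] = (1/6)·(11/3) + (5/6)·(6) = 101/18.

101/18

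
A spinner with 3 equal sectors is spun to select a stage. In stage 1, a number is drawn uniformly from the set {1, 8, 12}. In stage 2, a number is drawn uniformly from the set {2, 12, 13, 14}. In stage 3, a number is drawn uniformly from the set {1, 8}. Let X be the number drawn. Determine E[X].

29/4

E[X | stage 1] = (1+8+12)/3 = 7.
E[X | stage 2] = (2+12+13+14)/4 = 41/4.
E[X | stage 3] = (1+8)/2 = 9/2.
By the law of total expectation,
E[X] = (1/3)·(7) + (1/3)·(41/4) + (1/3)·(9/2) = 29/4.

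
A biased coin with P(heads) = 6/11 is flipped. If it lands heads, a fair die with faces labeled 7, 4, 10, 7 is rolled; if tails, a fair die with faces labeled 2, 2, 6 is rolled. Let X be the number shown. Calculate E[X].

16/3

E[X | heads] = (7+4+10+7)/4 = 7.
E[X | tails] = (2+2+6)/3 = 10/3.
E[X] = (6/11)·(7) + (5/11)·(10/3) = 16/3.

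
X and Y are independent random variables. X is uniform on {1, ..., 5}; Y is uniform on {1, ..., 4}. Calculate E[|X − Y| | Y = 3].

P(Y = 3) = 1/4.
Summing |X−Y|·P(x,y) over outcomes with Y = 3 gives 3/10.
E[|X − Y| | Y = 3] = (3/10) / (1/4) = 6/5.

6/5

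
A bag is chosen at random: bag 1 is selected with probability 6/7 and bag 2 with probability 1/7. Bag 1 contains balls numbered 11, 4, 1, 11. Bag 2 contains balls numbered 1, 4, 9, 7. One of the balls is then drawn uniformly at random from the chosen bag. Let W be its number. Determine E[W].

E[W | bag 1] = (11+4+1+11)/4 = 27/4.
E[W | bag 2] = (1+4+9+7)/4 = 21/4.
E[W] = (6/7)·(27/4) + (1/7)·(21/4) = 183/28.

183/28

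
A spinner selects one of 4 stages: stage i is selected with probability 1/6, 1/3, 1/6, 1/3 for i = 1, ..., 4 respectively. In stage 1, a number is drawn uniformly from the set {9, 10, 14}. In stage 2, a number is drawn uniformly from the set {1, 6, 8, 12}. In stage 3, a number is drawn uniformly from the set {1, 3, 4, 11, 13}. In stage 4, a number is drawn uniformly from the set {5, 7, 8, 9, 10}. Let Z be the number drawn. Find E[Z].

E[Z | stage 1] = (9+10+14)/3 = 11.
E[Z | stage 2] = (1+6+8+12)/4 = 27/4.
E[Z | stage 3] = (1+3+4+11+13)/5 = 32/5.
E[Z | stage 4] = (5+7+8+9+10)/5 = 39/5.
By the law of total expectation,
E[Z] = (1/6)·(11) + (1/3)·(27/4) + (1/6)·(32/5) + (1/3)·(39/5) = 31/4.

31/4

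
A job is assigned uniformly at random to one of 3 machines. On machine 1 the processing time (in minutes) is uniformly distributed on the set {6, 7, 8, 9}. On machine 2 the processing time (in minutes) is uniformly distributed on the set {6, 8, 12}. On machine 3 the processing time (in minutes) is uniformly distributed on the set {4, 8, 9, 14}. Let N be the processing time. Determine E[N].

E[N | machine 1] = (6+7+8+9)/4 = 15/2.
E[N | machine 2] = (6+8+12)/3 = 26/3.
E[N | machine 3] = (4+8+9+14)/4 = 35/4.
E[N] = (1/3)·(15/2) + (1/3)·(26/3) + (1/3)·(35/4) = 299/36.

299/36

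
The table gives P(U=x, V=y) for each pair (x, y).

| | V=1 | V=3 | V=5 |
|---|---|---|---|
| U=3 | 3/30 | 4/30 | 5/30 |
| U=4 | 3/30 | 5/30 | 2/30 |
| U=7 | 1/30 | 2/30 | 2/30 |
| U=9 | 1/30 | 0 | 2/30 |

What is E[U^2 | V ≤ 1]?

205/8

P(V ≤ 1) = 4/15.
Σ U^2·P over the event = 9·(3/30) + 16·(3/30) + 49·(1/30) + 81·(1/30) = 41/6.
E[U^2 | V ≤ 1] = (41/6) / (4/15) = 205/8.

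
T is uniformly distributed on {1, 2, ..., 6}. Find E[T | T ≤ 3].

2

Given T ≤ 3, T is equally likely to be any of {1, 2, 3}.
E[T | T ≤ 3] = (1 + 2 + 3) / 3 = 2.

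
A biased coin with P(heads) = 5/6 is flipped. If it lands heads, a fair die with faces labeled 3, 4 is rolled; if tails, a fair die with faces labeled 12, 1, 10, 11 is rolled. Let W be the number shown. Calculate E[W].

E[W | heads] = (3+4)/2 = 7/2.
E[W | tails] = (12+1+10+11)/4 = 17/2.
E[W] = (5/6)·(7/2) + (1/6)·(17/2) = 13/3.

13/3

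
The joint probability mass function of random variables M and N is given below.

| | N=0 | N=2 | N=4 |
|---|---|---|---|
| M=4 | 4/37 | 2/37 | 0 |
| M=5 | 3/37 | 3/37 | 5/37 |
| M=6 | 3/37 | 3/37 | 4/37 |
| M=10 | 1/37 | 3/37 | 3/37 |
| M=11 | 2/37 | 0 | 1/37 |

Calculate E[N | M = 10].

18/7

P(M = 10) = 7/37.
Σ N·P over the event = 0·(1/37) + 2·(3/37) + 4·(3/37) = 18/37.
E[N | M = 10] = (18/37) / (7/37) = 18/7.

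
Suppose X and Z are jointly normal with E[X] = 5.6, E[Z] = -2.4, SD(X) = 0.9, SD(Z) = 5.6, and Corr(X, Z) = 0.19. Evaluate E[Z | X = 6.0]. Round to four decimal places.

The regression of Z on X has slope ρ·σ_Z/σ_X and passes through (μ_X, μ_Z).
E[Z | X=6.0] = -2.4 + (0.19)·(5.6/0.9)·(6.0 − (5.6)) = -2.4 + (1.1822)·(0.4) = -1.9271.

-1.9271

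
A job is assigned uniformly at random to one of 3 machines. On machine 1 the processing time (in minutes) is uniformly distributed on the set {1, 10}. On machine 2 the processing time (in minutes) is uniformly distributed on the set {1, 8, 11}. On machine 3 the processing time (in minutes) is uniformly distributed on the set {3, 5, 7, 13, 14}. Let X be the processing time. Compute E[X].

617/90

E[X | machine 1] = (1+10)/2 = 11/2.
E[X | machine 2] = (1+8+11)/3 = 20/3.
E[X | machine 3] = (3+5+7+13+14)/5 = 42/5.
E[X] = (1/3)·(11/2) + (1/3)·(20/3) + (1/3)·(42/5) = 617/90.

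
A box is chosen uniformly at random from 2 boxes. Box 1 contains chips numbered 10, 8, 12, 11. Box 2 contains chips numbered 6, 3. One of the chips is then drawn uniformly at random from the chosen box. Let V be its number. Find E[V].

59/8

E[V | box 1] = (10+8+12+11)/4 = 41/4.
E[V | box 2] = (6+3)/2 = 9/2.
By the law of total expectation,
E[V] = (1/2)·(41/4) + (1/2)·(9/2) = 59/8.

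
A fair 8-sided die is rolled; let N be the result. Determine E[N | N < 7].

7/2

Given N < 7, N is equally likely to be any of {1, 2, 3, 4, 5, 6}.
E[N | N < 7] = (1 + 2 + 3 + 4 + 5 + 6) / 6 = 7/2.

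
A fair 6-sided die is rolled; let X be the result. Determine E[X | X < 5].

5/2

Given X < 5, X is equally likely to be any of {1, 2, 3, 4}.
E[X | X < 5] = (1 + 2 + 3 + 4) / 4 = 5/2.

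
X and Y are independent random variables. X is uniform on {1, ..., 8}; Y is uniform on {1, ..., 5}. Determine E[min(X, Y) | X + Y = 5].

P(X + Y = 5) = 1/10.
Summing min(X,Y)·P(x,y) over outcomes with X + Y = 5 gives 3/20.
E[min(X, Y) | X + Y = 5] = (3/20) / (1/10) = 3/2.

3/2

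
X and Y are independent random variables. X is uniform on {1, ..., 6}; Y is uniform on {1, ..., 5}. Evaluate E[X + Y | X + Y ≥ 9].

Outcomes with X + Y ≥ 9: (4,5), (5,4), (5,5), (6,3), (6,4), (6,5), each with probability 1/30.
E[X + Y | X + Y ≥ 9] = (9 + 9 + 10 + 9 + 10 + 11) / 6 = 29/3.

29/3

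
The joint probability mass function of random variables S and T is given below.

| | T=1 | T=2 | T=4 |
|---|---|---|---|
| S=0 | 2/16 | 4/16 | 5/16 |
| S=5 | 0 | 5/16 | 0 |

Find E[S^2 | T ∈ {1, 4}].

0

P(T ∈ {1, 4}) = 7/16.
Σ S^2·P over the event = 0·(2/16) + 0·(5/16) = 0.
E[S^2 | T ∈ {1, 4}] = (0) / (7/16) = 0.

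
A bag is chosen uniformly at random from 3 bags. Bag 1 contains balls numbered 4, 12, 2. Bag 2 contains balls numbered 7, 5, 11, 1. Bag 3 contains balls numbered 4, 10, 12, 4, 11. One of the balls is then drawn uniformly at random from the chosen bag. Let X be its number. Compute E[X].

101/15

E[X | bag 1] = (4+12+2)/3 = 6.
E[X | bag 2] = (7+5+11+1)/4 = 6.
E[X | bag 3] = (4+10+12+4+11)/5 = 41/5.
By the law of total expectation,
E[X] = (1/3)·(6) + (1/3)·(6) + (1/3)·(41/5) = 101/15.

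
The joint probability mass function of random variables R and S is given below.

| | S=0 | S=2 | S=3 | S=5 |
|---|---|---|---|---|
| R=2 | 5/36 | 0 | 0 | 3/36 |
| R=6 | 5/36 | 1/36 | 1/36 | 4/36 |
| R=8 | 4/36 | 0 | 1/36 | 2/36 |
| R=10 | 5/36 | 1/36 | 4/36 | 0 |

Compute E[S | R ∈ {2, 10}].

29/18

P(R ∈ {2, 10}) = 1/2.
Σ S·P over the event = 0·(5/36) + 5·(3/36) + 0·(5/36) + 2·(1/36) + 3·(4/36) = 29/36.
E[S | R ∈ {2, 10}] = (29/36) / (1/2) = 29/18.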